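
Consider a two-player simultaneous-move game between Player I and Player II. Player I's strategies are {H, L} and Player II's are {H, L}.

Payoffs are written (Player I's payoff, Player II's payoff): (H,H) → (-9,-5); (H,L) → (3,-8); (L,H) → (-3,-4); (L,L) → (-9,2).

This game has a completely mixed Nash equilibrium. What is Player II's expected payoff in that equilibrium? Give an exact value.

-14/3

First find x, the probability Player I plays H, from Player II's indifference between H and L: −5x − 4(1−x) = −8x + 2(1−x), giving x = 2/3.
Since Player II is indifferent in equilibrium, Player II's expected payoff equals the payoff from either column against (2/3, 1/3). Using H: −5(2/3) − 4(1/3) = -14/3.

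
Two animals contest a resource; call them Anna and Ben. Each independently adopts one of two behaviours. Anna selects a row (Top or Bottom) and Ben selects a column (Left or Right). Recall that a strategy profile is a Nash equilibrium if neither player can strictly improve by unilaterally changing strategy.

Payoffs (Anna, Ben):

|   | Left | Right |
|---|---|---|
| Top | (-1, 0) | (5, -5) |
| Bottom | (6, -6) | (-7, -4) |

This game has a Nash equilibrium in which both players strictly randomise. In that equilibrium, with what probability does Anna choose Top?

2/7

Let r be the probability that Anna plays Top. In a completely mixed equilibrium, Ben must be indifferent between Left and Right.
Ben's expected payoff from Left is −6(1−r); from Right it is −5r − 4(1−r).
Setting these equal: 6r − 6 = −r − 4, so r = 2/7.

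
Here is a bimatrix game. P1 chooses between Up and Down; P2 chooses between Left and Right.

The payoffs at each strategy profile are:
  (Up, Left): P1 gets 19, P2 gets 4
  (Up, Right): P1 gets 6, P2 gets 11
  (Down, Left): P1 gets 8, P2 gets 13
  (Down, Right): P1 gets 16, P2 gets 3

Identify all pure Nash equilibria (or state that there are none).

(Up, Left): P2 prefers Right (11 > 4) — not an equilibrium.
(Up, Right): P1 prefers Down (16 > 6) — not an equilibrium.
(Down, Left): P1 prefers Up (19 > 8) — not an equilibrium.
(Down, Right): P2 prefers Left (13 > 3) — not an equilibrium.

none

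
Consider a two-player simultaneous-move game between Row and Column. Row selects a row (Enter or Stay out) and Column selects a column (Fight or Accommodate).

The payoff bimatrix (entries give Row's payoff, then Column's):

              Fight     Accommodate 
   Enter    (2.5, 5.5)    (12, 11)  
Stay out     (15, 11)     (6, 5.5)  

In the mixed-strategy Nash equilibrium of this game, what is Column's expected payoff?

First find p, the probability Row plays Enter, from Column's indifference between Fight and Accommodate: 5.5p + 11(1−p) = 11p + 5.5(1−p), giving p = 1/2.
Since Column is indifferent in equilibrium, Column's expected payoff equals the payoff from either column against (1/2, 1/2). Using Fight: 5.5(1/2) + 11(1/2) = 33/4.

33/4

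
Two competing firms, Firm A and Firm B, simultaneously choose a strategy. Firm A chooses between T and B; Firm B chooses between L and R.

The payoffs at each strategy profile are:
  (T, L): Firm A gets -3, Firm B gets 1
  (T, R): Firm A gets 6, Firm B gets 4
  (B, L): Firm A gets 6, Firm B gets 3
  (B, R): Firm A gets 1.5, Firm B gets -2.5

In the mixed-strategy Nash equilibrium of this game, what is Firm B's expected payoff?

First find p, the probability Firm A plays T, from Firm B's indifference between L and R: p + 3(1−p) = 4p − 2.5(1−p), giving p = 11/17.
Since Firm B is indifferent in equilibrium, Firm B's expected payoff equals the payoff from either column against (11/17, 6/17). Using L: (11/17) + 3(6/17) = 29/17.

29/17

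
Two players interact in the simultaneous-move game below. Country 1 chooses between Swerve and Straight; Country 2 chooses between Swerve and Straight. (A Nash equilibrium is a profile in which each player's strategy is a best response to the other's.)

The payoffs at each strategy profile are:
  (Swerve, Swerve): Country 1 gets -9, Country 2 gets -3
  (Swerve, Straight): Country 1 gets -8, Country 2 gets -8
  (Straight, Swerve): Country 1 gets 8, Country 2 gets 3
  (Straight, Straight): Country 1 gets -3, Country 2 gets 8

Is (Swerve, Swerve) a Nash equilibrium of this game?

No

At (Swerve, Swerve), Country 1 earns -9; switching to Straight would give 8, so Country 1 would deviate.
Country 2 earns -3; switching to Straight would give -8, so Country 2 has no profitable deviation.
Since at least one player can profitably deviate, this is not a Nash equilibrium.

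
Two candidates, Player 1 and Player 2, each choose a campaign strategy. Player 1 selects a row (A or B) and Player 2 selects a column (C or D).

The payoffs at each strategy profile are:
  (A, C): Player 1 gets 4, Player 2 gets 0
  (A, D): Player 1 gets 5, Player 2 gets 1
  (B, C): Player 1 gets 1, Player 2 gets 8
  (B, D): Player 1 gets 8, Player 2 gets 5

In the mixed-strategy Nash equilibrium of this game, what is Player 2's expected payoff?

First find x, the probability Player 1 plays A, from Player 2's indifference between C and D: 8(1−x) = x + 5(1−x), giving x = 3/4.
Since Player 2 is indifferent in equilibrium, Player 2's expected payoff equals the payoff from either column against (3/4, 1/4). Using C: 8(1/4) = 2.

2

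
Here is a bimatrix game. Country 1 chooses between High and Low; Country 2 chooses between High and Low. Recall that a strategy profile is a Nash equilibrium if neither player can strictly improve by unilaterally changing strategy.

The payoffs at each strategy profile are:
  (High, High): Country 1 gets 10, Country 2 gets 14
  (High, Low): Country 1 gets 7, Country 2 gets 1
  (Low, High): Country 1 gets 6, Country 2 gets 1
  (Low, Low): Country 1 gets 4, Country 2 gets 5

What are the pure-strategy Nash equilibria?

(High, High): Country 1 gets 10 ≥ 6 from Low, and Country 2 gets 14 ≥ 1 from Low — Nash equilibrium.
(High, Low): Country 2 prefers High (14 > 1) — not an equilibrium.
(Low, High): Country 1 prefers High (10 > 6); Country 2 prefers Low (5 > 1) — not an equilibrium.
(Low, Low): Country 1 prefers High (7 > 4) — not an equilibrium.

(High, High)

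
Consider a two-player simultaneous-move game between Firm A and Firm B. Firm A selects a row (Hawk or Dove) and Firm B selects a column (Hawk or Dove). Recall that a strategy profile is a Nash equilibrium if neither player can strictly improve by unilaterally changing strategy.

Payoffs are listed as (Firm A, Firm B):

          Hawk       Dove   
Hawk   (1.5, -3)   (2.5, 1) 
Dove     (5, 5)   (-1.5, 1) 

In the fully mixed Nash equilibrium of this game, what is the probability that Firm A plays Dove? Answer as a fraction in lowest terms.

Let x be the probability that Firm A plays Hawk. In a completely mixed equilibrium, Firm B must be indifferent between Hawk and Dove.
Firm B's expected payoff from Hawk is −3x + 5(1−x); from Dove it is x + (1−x).
Setting these equal: −8x + 5 = 1, so x = 1/2.
Therefore Firm A plays Dove with probability 1 − 1/2 = 1/2.

1/2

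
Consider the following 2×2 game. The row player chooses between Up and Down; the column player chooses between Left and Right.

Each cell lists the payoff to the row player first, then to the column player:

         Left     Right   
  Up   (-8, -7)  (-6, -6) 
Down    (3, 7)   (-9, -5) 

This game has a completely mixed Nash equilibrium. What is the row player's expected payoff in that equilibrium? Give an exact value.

First find y, the probability the column player plays Left, from the row player's indifference between Up and Down: −8y − 6(1−y) = 3y − 9(1−y), giving y = 3/14.
Since the row player is indifferent in equilibrium, the row player's expected payoff equals the payoff from either row against (3/14, 11/14). Using Up: −8(3/14) − 6(11/14) = -45/7.

-45/7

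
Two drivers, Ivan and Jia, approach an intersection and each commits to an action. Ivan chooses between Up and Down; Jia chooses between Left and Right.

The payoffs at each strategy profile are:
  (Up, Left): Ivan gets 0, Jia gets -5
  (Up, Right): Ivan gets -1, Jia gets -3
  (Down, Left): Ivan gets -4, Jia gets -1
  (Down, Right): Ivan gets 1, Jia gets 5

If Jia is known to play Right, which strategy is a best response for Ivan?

Down

Against Right, Ivan earns -1 from Up and 1 from Down.
So Down is the best response.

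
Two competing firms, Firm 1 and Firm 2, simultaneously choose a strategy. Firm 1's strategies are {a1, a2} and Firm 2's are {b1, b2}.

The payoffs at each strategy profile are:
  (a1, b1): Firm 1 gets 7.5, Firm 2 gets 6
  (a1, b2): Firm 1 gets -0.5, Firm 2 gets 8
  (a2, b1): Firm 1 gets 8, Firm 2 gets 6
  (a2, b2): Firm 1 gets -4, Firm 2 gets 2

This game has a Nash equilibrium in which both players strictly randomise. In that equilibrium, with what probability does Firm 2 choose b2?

1/8

Let c be the probability that Firm 2 plays b1. In a completely mixed equilibrium, Firm 1 must be indifferent between a1 and a2.
Firm 1's expected payoff from a1 is 7.5c − 0.5(1−c); from a2 it is 8c − 4(1−c).
Setting these equal: 8c − 0.5 = 12c − 4, so c = 7/8.
Therefore Firm 2 plays b2 with probability 1 − 7/8 = 1/8.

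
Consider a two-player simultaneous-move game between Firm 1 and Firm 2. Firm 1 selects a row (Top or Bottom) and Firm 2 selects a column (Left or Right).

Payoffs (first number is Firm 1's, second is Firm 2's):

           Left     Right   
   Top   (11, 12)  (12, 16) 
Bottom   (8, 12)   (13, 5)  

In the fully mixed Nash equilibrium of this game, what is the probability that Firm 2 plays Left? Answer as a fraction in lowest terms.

Let y be the probability that Firm 2 plays Left. In a completely mixed equilibrium, Firm 1 must be indifferent between Top and Bottom.
Firm 1's expected payoff from Top is 11y + 12(1−y); from Bottom it is 8y + 13(1−y).
Setting these equal: −y + 12 = −5y + 13, so y = 1/4.

1/4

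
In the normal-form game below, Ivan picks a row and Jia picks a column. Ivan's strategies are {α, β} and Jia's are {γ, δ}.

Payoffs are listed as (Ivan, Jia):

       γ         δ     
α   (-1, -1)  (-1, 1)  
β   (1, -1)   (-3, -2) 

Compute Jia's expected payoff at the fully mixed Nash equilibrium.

-1

First find p, the probability Ivan plays α, from Jia's indifference between γ and δ: −p − (1−p) = p − 2(1−p), giving p = 1/3.
Since Jia is indifferent in equilibrium, Jia's expected payoff equals the payoff from either column against (1/3, 2/3). Using γ: −(1/3) − (2/3) = -1.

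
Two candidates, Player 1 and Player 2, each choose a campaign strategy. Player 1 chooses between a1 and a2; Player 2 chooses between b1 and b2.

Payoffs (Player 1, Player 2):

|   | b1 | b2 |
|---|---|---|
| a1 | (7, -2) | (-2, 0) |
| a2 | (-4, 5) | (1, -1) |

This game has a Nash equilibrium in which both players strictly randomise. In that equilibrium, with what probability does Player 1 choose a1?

3/4

Let p be the probability that Player 1 plays a1. In a completely mixed equilibrium, Player 2 must be indifferent between b1 and b2.
Player 2's expected payoff from b1 is −2p + 5(1−p); from b2 it is −(1−p).
Setting these equal: −7p + 5 = p − 1, so p = 3/4.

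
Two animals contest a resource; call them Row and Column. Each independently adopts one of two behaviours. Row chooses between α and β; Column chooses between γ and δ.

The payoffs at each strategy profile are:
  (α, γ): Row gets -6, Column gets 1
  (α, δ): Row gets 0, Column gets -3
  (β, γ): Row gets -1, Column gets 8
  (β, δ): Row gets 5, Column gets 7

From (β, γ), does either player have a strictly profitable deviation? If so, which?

Neither

Row at (β, γ) earns -1; deviating to α yields -6 — not better.
Column earns 8; deviating to δ yields 7 — not better.
Neither player can strictly improve; the profile is a Nash equilibrium.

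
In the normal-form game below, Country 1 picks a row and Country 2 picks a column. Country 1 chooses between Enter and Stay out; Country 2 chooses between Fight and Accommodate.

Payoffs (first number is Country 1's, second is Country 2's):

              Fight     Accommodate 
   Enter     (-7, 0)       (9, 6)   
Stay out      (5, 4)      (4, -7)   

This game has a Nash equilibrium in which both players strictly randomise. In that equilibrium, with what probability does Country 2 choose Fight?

5/17

Let y be the probability that Country 2 plays Fight. In a completely mixed equilibrium, Country 1 must be indifferent between Enter and Stay out.
Country 1's expected payoff from Enter is −7y + 9(1−y); from Stay out it is 5y + 4(1−y).
Setting these equal: −16y + 9 = y + 4, so y = 5/17.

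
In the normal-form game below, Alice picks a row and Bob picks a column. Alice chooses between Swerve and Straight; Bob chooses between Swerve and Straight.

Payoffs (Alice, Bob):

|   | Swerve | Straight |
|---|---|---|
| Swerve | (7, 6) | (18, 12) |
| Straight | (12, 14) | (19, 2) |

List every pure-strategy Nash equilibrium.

(Straight, Swerve)

(Swerve, Swerve): Alice prefers Straight (12 > 7); Bob prefers Straight (12 > 6) — not an equilibrium.
(Swerve, Straight): Alice prefers Straight (19 > 18) — not an equilibrium.
(Straight, Swerve): Alice gets 12 ≥ 7 from Swerve, and Bob gets 14 ≥ 2 from Straight — Nash equilibrium.
(Straight, Straight): Bob prefers Swerve (14 > 2) — not an equilibrium.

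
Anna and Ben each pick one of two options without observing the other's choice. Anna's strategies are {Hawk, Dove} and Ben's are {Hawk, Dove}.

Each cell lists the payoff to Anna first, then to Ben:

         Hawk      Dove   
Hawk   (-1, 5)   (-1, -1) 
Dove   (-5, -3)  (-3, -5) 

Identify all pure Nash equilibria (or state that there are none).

(Hawk, Hawk): Anna gets -1 ≥ -5 from Dove, and Ben gets 5 ≥ -1 from Dove — Nash equilibrium.
(Hawk, Dove): Ben prefers Hawk (5 > -1) — not an equilibrium.
(Dove, Hawk): Anna prefers Hawk (-1 > -5) — not an equilibrium.
(Dove, Dove): Anna prefers Hawk (-1 > -3); Ben prefers Hawk (-3 > -5) — not an equilibrium.

(Hawk, Hawk)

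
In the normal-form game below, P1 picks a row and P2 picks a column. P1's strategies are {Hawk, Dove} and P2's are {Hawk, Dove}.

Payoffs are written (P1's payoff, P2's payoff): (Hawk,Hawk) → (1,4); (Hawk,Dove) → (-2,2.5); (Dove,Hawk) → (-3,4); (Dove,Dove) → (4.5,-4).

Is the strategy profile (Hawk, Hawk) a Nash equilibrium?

At (Hawk, Hawk), P1 earns 1; switching to Dove would give -3, so P1 has no profitable deviation.
P2 earns 4; switching to Dove would give 2.5, so P2 has no profitable deviation.
Neither player can gain by a unilateral deviation, so this profile is a Nash equilibrium.

Yes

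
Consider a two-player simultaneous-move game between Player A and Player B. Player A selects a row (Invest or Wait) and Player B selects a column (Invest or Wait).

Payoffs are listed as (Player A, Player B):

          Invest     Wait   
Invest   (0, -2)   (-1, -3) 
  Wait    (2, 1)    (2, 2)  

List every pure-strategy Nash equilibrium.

(Wait, Wait)

(Invest, Invest): Player A prefers Wait (2 > 0) — not an equilibrium.
(Invest, Wait): Player A prefers Wait (2 > -1); Player B prefers Invest (-2 > -3) — not an equilibrium.
(Wait, Invest): Player B prefers Wait (2 > 1) — not an equilibrium.
(Wait, Wait): Player A gets 2 ≥ -1 from Invest, and Player B gets 2 ≥ 1 from Invest — Nash equilibrium.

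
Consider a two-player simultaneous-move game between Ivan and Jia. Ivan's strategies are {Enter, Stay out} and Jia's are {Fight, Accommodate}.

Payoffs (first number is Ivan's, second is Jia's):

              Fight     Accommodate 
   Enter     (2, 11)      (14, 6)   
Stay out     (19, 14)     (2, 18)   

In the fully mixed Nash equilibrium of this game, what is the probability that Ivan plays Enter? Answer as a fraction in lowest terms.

Let p be the probability that Ivan plays Enter. In a completely mixed equilibrium, Jia must be indifferent between Fight and Accommodate.
Jia's expected payoff from Fight is 11p + 14(1−p); from Accommodate it is 6p + 18(1−p).
Setting these equal: −3p + 14 = −12p + 18, so p = 4/9.

4/9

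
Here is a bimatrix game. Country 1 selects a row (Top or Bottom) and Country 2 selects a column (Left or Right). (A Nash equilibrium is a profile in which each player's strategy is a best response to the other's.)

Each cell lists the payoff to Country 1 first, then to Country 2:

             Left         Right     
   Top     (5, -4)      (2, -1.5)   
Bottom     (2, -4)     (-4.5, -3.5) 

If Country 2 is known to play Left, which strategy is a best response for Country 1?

Against Left, Country 1 earns 5 from Top and 2 from Bottom.
So Top is the best response.

Top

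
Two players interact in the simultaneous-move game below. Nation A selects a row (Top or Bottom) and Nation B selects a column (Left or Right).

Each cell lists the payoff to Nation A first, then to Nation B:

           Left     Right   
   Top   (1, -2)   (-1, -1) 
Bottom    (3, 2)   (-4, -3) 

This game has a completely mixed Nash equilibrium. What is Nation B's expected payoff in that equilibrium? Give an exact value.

First find p, the probability Nation A plays Top, from Nation B's indifference between Left and Right: −2p + 2(1−p) = −p − 3(1−p), giving p = 5/6.
Since Nation B is indifferent in equilibrium, Nation B's expected payoff equals the payoff from either column against (5/6, 1/6). Using Left: −2(5/6) + 2(1/6) = -4/3.

-4/3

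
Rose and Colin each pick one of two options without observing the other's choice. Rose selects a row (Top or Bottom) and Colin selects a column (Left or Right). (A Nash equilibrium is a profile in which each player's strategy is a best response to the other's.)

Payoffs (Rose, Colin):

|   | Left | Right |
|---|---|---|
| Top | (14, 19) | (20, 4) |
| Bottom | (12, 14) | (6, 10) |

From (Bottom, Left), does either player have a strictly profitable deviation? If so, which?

Rose at (Bottom, Left) earns 12; deviating to Top yields 14 — a strict improvement.
Colin earns 14; deviating to Right yields 10 — not better.
Only Rose has a strictly profitable deviation.

Rose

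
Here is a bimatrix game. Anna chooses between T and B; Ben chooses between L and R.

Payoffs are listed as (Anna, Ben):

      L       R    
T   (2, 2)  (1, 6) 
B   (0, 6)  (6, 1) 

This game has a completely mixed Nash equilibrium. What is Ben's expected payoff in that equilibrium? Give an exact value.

First find x, the probability Anna plays T, from Ben's indifference between L and R: 2x + 6(1−x) = 6x + (1−x), giving x = 5/9.
Since Ben is indifferent in equilibrium, Ben's expected payoff equals the payoff from either column against (5/9, 4/9). Using L: 2(5/9) + 6(4/9) = 34/9.

34/9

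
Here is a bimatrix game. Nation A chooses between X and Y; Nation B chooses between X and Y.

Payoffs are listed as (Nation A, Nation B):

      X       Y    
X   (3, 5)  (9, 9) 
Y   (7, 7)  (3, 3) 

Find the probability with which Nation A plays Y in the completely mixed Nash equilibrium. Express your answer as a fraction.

1/2

Let r be the probability that Nation A plays X. In a completely mixed equilibrium, Nation B must be indifferent between X and Y.
Nation B's expected payoff from X is 5r + 7(1−r); from Y it is 9r + 3(1−r).
Setting these equal: −2r + 7 = 6r + 3, so r = 1/2.
Therefore Nation A plays Y with probability 1 − 1/2 = 1/2.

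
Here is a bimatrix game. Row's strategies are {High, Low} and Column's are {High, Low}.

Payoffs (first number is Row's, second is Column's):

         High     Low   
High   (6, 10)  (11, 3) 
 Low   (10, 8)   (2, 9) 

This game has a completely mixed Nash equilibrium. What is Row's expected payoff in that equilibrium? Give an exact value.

First find q, the probability Column plays High, from Row's indifference between High and Low: 6q + 11(1−q) = 10q + 2(1−q), giving q = 9/13.
Since Row is indifferent in equilibrium, Row's expected payoff equals the payoff from either row against (9/13, 4/13). Using High: 6(9/13) + 11(4/13) = 98/13.

98/13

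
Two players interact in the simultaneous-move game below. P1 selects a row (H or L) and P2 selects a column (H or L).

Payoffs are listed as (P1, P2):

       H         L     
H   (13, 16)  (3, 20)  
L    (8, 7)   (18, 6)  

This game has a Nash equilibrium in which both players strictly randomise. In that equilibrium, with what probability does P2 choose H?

3/4

Let c be the probability that P2 plays H. In a completely mixed equilibrium, P1 must be indifferent between H and L.
P1's expected payoff from H is 13c + 3(1−c); from L it is 8c + 18(1−c).
Setting these equal: 10c + 3 = −10c + 18, so c = 3/4.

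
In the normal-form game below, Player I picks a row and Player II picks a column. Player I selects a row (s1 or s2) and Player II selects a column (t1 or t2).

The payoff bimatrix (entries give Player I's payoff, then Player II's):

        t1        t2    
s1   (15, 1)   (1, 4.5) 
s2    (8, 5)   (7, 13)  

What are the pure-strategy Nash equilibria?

(s2, t2)

(s1, t1): Player II prefers t2 (4.5 > 1) — not an equilibrium.
(s1, t2): Player I prefers s2 (7 > 1) — not an equilibrium.
(s2, t1): Player I prefers s1 (15 > 8); Player II prefers t2 (13 > 5) — not an equilibrium.
(s2, t2): Player I gets 7 ≥ 1 from s1, and Player II gets 13 ≥ 5 from t1 — Nash equilibrium.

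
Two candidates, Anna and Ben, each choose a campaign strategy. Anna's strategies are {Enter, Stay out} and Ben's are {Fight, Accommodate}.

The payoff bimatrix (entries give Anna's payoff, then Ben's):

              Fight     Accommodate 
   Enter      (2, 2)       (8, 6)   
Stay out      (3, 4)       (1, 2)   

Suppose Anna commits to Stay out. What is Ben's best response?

Fight

Against Stay out, Ben earns 4 from Fight and 2 from Accommodate.
So Fight is the best response.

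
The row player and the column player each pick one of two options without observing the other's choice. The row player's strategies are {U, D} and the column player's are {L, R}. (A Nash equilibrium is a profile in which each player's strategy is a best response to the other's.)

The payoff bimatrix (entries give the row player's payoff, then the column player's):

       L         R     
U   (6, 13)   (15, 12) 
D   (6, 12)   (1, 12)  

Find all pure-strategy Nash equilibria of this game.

(U, L): the row player gets 6 ≥ 6 from D, and the column player gets 13 ≥ 12 from R — Nash equilibrium.
(U, R): the column player prefers L (13 > 12) — not an equilibrium.
(D, L): the row player gets 6 ≥ 6 from U, and the column player gets 12 ≥ 12 from R — Nash equilibrium.
(D, R): the row player prefers U (15 > 1) — not an equilibrium.

(U, L) and (D, L)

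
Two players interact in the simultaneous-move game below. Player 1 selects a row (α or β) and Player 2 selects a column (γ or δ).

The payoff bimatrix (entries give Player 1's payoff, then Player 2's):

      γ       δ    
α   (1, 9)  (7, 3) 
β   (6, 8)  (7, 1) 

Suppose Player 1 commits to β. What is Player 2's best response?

γ

Against β, Player 2 earns 8 from γ and 1 from δ.
So γ is the best response.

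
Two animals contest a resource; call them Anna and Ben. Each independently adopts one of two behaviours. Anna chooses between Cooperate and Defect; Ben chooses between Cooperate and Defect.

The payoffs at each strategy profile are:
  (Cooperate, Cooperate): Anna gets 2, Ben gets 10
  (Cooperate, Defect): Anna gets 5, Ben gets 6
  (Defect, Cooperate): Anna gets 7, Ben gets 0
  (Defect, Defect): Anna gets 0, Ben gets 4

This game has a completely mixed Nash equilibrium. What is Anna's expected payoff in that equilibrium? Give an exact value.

First find q, the probability Ben plays Cooperate, from Anna's indifference between Cooperate and Defect: 2q + 5(1−q) = 7q, giving q = 1/2.
Since Anna is indifferent in equilibrium, Anna's expected payoff equals the payoff from either row against (1/2, 1/2). Using Cooperate: 2(1/2) + 5(1/2) = 7/2.

7/2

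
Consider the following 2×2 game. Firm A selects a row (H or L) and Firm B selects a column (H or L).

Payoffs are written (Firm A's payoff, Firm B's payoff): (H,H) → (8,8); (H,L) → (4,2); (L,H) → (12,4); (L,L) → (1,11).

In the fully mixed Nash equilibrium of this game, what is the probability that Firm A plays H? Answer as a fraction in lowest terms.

Let p be the probability that Firm A plays H. In a completely mixed equilibrium, Firm B must be indifferent between H and L.
Firm B's expected payoff from H is 8p + 4(1−p); from L it is 2p + 11(1−p).
Setting these equal: 4p + 4 = −9p + 11, so p = 7/13.

7/13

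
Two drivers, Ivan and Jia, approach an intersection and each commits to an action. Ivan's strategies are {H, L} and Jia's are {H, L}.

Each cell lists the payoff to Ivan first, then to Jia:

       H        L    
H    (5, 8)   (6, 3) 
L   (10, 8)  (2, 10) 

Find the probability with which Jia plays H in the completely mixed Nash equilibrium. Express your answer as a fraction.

4/9

Let c be the probability that Jia plays H. In a completely mixed equilibrium, Ivan must be indifferent between H and L.
Ivan's expected payoff from H is 5c + 6(1−c); from L it is 10c + 2(1−c).
Setting these equal: −c + 6 = 8c + 2, so c = 4/9.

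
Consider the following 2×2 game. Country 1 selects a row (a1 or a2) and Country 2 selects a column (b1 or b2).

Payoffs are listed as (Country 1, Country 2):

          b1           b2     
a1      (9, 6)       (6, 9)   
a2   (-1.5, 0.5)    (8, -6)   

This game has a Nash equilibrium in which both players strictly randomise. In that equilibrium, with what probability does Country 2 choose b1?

Let y be the probability that Country 2 plays b1. In a completely mixed equilibrium, Country 1 must be indifferent between a1 and a2.
Country 1's expected payoff from a1 is 9y + 6(1−y); from a2 it is −1.5y + 8(1−y).
Setting these equal: 3y + 6 = −9.5y + 8, so y = 4/25.

4/25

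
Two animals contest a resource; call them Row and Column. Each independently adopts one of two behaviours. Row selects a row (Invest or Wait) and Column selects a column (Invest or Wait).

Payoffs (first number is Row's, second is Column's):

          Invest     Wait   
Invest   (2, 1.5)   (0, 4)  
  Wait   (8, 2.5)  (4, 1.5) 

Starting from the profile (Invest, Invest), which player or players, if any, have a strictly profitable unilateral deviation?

Row at (Invest, Invest) earns 2; deviating to Wait yields 8 — a strict improvement.
Column earns 1.5; deviating to Wait yields 4 — a strict improvement.
Both Row and Column have strictly profitable deviations.

Both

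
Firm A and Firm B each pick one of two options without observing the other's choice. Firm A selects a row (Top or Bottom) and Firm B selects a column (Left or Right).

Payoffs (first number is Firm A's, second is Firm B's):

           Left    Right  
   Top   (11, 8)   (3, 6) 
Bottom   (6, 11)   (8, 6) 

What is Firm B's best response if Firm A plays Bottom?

Against Bottom, Firm B earns 11 from Left and 6 from Right.
So Left is the best response.

Left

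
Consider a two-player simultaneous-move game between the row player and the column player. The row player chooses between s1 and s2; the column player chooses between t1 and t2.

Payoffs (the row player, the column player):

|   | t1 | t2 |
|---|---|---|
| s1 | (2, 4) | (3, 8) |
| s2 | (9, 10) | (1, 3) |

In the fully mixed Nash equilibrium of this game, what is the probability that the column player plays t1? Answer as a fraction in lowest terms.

Let q be the probability that the column player plays t1. In a completely mixed equilibrium, the row player must be indifferent between s1 and s2.
The row player's expected payoff from s1 is 2q + 3(1−q); from s2 it is 9q + (1−q).
Setting these equal: −q + 3 = 8q + 1, so q = 2/9.

2/9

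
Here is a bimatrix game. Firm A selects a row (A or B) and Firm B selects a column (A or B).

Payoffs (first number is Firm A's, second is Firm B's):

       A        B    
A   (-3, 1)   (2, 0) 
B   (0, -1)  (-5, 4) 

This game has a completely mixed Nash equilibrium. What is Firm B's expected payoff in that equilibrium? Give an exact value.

2/3

First find p, the probability Firm A plays A, from Firm B's indifference between A and B: p − (1−p) = 4(1−p), giving p = 5/6.
Since Firm B is indifferent in equilibrium, Firm B's expected payoff equals the payoff from either column against (5/6, 1/6). Using A: (5/6) − (1/6) = 2/3.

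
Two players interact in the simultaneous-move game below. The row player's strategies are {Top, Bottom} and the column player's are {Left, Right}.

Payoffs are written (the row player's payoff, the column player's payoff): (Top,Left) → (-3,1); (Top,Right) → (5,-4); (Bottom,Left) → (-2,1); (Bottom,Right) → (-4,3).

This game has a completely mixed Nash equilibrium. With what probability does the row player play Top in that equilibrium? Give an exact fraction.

Let r be the probability that the row player plays Top. In a completely mixed equilibrium, the column player must be indifferent between Left and Right.
The column player's expected payoff from Left is r + (1−r); from Right it is −4r + 3(1−r).
Setting these equal: 1 = −7r + 3, so r = 2/7.

2/7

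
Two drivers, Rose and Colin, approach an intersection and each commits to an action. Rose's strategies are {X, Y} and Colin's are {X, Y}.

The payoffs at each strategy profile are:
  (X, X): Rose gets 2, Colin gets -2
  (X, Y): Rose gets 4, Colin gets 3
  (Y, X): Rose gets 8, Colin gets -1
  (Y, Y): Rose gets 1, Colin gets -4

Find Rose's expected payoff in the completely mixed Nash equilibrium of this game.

10/3

First find y, the probability Colin plays X, from Rose's indifference between X and Y: 2y + 4(1−y) = 8y + (1−y), giving y = 1/3.
Since Rose is indifferent in equilibrium, Rose's expected payoff equals the payoff from either row against (1/3, 2/3). Using X: 2(1/3) + 4(2/3) = 10/3.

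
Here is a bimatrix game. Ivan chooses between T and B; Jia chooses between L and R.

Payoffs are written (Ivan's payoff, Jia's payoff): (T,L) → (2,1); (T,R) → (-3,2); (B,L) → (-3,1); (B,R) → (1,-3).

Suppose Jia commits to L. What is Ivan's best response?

Against L, Ivan earns 2 from T and -3 from B.
So T is the best response.

T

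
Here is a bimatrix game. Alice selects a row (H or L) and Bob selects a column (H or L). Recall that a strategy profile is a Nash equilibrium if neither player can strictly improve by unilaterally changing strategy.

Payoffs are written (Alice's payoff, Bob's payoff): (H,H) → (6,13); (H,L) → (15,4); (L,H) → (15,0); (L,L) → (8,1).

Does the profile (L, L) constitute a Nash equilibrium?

No

At (L, L), Alice earns 8; switching to H would give 15, so Alice would deviate.
Bob earns 1; switching to H would give 0, so Bob has no profitable deviation.
Since at least one player can profitably deviate, this is not a Nash equilibrium.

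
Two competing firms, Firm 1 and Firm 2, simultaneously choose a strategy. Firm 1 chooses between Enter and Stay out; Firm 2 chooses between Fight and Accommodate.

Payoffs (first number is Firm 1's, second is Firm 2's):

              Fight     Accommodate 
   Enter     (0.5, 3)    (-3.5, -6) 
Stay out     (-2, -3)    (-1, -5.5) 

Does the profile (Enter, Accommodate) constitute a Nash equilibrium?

At (Enter, Accommodate), Firm 1 earns -3.5; switching to Stay out would give -1, so Firm 1 would deviate.
Firm 2 earns -6; switching to Fight would give 3, so Firm 2 would deviate.
Since at least one player can profitably deviate, this is not a Nash equilibrium.

No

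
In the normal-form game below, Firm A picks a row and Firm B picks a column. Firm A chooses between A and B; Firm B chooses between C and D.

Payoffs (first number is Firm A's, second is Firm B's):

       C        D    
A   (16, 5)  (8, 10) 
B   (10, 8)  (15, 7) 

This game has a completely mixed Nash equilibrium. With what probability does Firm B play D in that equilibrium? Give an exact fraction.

6/13

Let c be the probability that Firm B plays C. In a completely mixed equilibrium, Firm A must be indifferent between A and B.
Firm A's expected payoff from A is 16c + 8(1−c); from B it is 10c + 15(1−c).
Setting these equal: 8c + 8 = −5c + 15, so c = 7/13.
Therefore Firm B plays D with probability 1 − 7/13 = 6/13.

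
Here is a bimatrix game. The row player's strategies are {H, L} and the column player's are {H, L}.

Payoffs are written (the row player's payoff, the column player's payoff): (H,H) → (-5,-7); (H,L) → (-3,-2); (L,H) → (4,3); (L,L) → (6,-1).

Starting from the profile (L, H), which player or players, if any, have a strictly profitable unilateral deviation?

The row player at (L, H) earns 4; deviating to H yields -5 — not better.
The column player earns 3; deviating to L yields -1 — not better.
Neither player can strictly improve; the profile is a Nash equilibrium.

Neither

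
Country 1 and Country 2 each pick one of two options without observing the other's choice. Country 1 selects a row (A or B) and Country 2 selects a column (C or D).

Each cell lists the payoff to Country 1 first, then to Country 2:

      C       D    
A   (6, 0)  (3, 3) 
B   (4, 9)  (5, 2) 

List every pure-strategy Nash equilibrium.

(A, C): Country 2 prefers D (3 > 0) — not an equilibrium.
(A, D): Country 1 prefers B (5 > 3) — not an equilibrium.
(B, C): Country 1 prefers A (6 > 4) — not an equilibrium.
(B, D): Country 2 prefers C (9 > 2) — not an equilibrium.

none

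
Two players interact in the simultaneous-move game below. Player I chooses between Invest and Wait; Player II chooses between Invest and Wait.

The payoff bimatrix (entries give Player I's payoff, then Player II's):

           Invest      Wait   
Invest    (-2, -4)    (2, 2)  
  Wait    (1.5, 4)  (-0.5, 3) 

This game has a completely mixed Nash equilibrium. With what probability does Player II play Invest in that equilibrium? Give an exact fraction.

Let c be the probability that Player II plays Invest. In a completely mixed equilibrium, Player I must be indifferent between Invest and Wait.
Player I's expected payoff from Invest is −2c + 2(1−c); from Wait it is 1.5c − 0.5(1−c).
Setting these equal: −4c + 2 = 2c − 0.5, so c = 5/12.

5/12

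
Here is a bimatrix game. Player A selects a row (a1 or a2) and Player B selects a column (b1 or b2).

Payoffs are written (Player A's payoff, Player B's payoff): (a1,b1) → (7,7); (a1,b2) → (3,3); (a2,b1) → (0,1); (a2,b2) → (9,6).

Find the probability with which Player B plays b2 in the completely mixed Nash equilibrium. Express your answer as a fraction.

7/13

Let y be the probability that Player B plays b1. In a completely mixed equilibrium, Player A must be indifferent between a1 and a2.
Player A's expected payoff from a1 is 7y + 3(1−y); from a2 it is 9(1−y).
Setting these equal: 4y + 3 = −9y + 9, so y = 6/13.
Therefore Player B plays b2 with probability 1 − 6/13 = 7/13.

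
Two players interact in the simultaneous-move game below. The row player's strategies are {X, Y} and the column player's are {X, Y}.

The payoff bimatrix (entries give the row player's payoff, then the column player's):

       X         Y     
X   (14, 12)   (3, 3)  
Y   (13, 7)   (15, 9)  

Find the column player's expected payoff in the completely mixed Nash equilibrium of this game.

First find x, the probability the row player plays X, from the column player's indifference between X and Y: 12x + 7(1−x) = 3x + 9(1−x), giving x = 2/11.
Since the column player is indifferent in equilibrium, the column player's expected payoff equals the payoff from either column against (2/11, 9/11). Using X: 12(2/11) + 7(9/11) = 87/11.

87/11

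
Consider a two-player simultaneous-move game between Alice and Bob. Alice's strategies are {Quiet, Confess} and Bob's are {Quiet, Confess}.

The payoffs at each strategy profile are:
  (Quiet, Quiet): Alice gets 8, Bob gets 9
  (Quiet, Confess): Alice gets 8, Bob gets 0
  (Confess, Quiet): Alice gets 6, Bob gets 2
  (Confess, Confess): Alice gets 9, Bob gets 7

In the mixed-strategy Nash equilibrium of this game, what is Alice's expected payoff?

8

First find y, the probability Bob plays Quiet, from Alice's indifference between Quiet and Confess: 8y + 8(1−y) = 6y + 9(1−y), giving y = 1/3.
Since Alice is indifferent in equilibrium, Alice's expected payoff equals the payoff from either row against (1/3, 2/3). Using Quiet: 8(1/3) + 8(2/3) = 8.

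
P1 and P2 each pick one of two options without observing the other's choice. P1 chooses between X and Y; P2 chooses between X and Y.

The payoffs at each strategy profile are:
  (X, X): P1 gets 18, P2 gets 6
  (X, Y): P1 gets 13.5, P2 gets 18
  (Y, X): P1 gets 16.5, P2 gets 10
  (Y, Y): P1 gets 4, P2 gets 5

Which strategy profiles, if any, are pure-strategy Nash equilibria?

(X, Y)

(X, X): P2 prefers Y (18 > 6) — not an equilibrium.
(X, Y): P1 gets 13.5 ≥ 4 from Y, and P2 gets 18 ≥ 6 from X — Nash equilibrium.
(Y, X): P1 prefers X (18 > 16.5) — not an equilibrium.
(Y, Y): P1 prefers X (13.5 > 4); P2 prefers X (10 > 5) — not an equilibrium.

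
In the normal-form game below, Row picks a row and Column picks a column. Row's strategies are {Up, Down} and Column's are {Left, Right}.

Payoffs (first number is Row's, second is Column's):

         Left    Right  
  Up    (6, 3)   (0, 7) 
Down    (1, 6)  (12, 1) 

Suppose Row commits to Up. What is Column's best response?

Right

Against Up, Column earns 3 from Left and 7 from Right.
So Right is the best response.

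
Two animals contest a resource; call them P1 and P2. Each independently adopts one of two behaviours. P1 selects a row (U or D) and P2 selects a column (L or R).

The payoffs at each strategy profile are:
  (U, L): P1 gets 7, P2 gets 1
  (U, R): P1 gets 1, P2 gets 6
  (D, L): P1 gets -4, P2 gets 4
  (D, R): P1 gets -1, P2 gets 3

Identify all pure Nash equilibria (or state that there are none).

(U, R)

(U, L): P2 prefers R (6 > 1) — not an equilibrium.
(U, R): P1 gets 1 ≥ -1 from D, and P2 gets 6 ≥ 1 from L — Nash equilibrium.
(D, L): P1 prefers U (7 > -4) — not an equilibrium.
(D, R): P1 prefers U (1 > -1); P2 prefers L (4 > 3) — not an equilibrium.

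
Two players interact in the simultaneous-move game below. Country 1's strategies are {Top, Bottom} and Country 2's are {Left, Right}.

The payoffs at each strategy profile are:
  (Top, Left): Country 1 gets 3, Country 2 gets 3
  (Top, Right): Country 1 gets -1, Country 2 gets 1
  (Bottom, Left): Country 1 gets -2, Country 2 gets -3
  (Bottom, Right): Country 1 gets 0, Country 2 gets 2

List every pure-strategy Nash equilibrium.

(Top, Left): Country 1 gets 3 ≥ -2 from Bottom, and Country 2 gets 3 ≥ 1 from Right — Nash equilibrium.
(Top, Right): Country 1 prefers Bottom (0 > -1); Country 2 prefers Left (3 > 1) — not an equilibrium.
(Bottom, Left): Country 1 prefers Top (3 > -2); Country 2 prefers Right (2 > -3) — not an equilibrium.
(Bottom, Right): Country 1 gets 0 ≥ -1 from Top, and Country 2 gets 2 ≥ -3 from Left — Nash equilibrium.

(Top, Left) and (Bottom, Right)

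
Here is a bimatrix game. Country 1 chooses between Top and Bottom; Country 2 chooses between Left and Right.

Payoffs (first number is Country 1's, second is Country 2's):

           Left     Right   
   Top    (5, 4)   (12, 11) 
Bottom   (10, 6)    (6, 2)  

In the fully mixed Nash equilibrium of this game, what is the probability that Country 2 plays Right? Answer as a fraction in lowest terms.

Let c be the probability that Country 2 plays Left. In a completely mixed equilibrium, Country 1 must be indifferent between Top and Bottom.
Country 1's expected payoff from Top is 5c + 12(1−c); from Bottom it is 10c + 6(1−c).
Setting these equal: −7c + 12 = 4c + 6, so c = 6/11.
Therefore Country 2 plays Right with probability 1 − 6/11 = 5/11.

5/11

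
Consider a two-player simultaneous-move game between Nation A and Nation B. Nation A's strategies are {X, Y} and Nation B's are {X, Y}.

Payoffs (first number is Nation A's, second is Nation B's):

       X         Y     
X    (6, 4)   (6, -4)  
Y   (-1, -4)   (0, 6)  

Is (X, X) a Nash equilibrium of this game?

Yes

At (X, X), Nation A earns 6; switching to Y would give -1, so Nation A has no profitable deviation.
Nation B earns 4; switching to Y would give -4, so Nation B has no profitable deviation.
Neither player can gain by a unilateral deviation, so this profile is a Nash equilibrium.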